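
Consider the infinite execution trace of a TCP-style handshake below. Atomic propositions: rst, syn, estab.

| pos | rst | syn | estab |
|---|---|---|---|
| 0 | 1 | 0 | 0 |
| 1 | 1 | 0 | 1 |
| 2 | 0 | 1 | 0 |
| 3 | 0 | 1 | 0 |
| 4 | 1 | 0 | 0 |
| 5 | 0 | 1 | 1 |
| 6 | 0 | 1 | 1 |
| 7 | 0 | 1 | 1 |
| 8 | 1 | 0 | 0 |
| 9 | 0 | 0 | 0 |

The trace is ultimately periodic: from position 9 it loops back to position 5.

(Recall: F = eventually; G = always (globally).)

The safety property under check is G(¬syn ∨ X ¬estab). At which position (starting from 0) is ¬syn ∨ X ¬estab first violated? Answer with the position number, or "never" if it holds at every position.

Check ¬syn ∨ X ¬estab at each position in order: 0 ✓, 1 ✓, 2 ✓, 3 ✓, 4 ✓.
At position 5 the labels are {estab, syn} and the next position 6 has {estab, syn}, so ¬syn ∨ X ¬estab is false there. This is the first violation.

5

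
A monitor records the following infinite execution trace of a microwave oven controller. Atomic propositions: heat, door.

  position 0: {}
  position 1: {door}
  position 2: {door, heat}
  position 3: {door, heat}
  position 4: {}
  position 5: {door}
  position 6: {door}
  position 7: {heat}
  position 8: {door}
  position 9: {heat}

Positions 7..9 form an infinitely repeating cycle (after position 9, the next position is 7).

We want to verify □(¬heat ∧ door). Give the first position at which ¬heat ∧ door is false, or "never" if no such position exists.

0

At position 0 the labels are {}, so ¬heat ∧ door is false there. This is the first violation.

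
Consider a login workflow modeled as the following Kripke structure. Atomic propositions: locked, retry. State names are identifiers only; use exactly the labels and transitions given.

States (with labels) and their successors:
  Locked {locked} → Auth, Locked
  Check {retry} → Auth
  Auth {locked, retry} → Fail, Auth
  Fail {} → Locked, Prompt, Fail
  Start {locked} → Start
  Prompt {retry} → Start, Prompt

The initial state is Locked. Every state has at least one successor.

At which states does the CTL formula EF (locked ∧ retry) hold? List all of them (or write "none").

{Locked, Check, Auth, Fail}

States satisfying locked ∧ retry: {Auth}.
States satisfying EF (locked ∧ retry): {Locked, Check, Auth, Fail}.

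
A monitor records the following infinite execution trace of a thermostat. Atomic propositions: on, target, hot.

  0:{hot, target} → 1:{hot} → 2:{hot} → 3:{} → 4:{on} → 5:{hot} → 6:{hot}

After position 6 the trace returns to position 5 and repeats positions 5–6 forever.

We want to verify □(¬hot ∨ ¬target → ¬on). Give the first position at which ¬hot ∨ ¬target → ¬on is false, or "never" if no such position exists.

4

Check ¬hot ∨ ¬target → ¬on at each position in order: 0 ✓, 1 ✓, 2 ✓, 3 ✓.
At position 4 the labels are {on}, so ¬hot ∨ ¬target → ¬on is false there. This is the first violation.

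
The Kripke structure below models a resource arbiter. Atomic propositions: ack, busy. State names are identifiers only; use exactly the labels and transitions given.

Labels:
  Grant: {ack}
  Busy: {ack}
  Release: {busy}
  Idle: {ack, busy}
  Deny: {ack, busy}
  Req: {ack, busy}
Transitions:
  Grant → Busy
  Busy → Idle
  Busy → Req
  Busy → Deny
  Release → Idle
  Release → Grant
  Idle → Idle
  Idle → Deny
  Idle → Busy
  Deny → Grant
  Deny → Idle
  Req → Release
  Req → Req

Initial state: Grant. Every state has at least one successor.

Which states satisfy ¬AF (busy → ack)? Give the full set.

none

States satisfying busy → ack: {Grant, Busy, Idle, Deny, Req}.
States satisfying AF (busy → ack): {Grant, Busy, Release, Idle, Deny, Req}.
States satisfying ¬AF (busy → ack): ∅.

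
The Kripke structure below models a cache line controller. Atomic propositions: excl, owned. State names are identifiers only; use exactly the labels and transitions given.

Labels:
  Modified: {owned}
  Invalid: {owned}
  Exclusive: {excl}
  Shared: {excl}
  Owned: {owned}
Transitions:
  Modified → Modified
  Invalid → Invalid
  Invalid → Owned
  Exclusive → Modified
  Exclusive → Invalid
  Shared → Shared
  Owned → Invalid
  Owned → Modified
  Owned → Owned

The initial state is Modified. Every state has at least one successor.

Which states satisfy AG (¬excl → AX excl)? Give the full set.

States satisfying ¬excl → AX excl: {Exclusive, Shared}.
States satisfying AG (¬excl → AX excl): {Shared}.

{Shared}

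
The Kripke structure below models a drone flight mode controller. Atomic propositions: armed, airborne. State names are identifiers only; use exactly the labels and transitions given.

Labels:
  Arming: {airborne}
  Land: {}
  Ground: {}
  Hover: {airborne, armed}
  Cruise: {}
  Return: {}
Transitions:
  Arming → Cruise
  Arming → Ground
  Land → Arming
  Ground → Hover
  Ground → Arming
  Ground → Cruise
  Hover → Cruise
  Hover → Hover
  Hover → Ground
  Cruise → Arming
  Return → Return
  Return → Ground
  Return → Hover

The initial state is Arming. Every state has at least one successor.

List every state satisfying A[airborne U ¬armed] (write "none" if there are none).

States satisfying airborne: {Arming, Hover}.
States satisfying ¬armed: {Arming, Land, Ground, Cruise, Return}.
States satisfying A[airborne U ¬armed]: {Arming, Land, Ground, Cruise, Return}.

{Arming, Land, Ground, Cruise, Return}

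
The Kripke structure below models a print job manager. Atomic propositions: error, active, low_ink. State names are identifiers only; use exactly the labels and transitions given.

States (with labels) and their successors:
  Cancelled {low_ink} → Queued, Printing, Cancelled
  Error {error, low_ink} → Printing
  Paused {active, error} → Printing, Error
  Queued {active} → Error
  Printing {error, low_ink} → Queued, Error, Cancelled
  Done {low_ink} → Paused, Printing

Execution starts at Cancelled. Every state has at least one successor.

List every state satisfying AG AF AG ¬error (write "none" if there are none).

States satisfying AF AG ¬error: ∅.
States satisfying AG AF AG ¬error: ∅.

none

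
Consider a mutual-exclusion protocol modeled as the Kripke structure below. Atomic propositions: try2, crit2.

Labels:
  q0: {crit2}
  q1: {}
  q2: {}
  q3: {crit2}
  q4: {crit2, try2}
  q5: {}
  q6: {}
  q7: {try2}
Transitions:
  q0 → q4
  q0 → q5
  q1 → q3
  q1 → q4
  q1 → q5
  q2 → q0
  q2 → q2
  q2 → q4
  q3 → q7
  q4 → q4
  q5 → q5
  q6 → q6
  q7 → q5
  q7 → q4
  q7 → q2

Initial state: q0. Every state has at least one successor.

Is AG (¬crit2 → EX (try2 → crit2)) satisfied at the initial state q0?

States satisfying ¬crit2 → EX (try2 → crit2): {q0, q1, q2, q3, q4, q5, q6, q7}.
States satisfying AG (¬crit2 → EX (try2 → crit2)): {q0, q1, q2, q3, q4, q5, q6, q7}.
Every state reachable from q0 satisfies ¬crit2 → EX (try2 → crit2).
q0 ∈ Sat(AG (¬crit2 → EX (try2 → crit2))).

Holds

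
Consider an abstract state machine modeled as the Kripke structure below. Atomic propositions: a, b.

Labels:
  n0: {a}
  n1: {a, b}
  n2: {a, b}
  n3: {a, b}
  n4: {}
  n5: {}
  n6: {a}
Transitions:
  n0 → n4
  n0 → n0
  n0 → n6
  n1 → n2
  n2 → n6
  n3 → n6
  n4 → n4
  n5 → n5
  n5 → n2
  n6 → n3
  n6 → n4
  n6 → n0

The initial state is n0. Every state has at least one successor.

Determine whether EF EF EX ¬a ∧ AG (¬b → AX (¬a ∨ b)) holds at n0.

Does not hold

States satisfying EF EX ¬a: {n0, n1, n2, n3, n4, n5, n6}.
States satisfying EF EF EX ¬a: {n0, n1, n2, n3, n4, n5, n6}.
States satisfying ¬b → AX (¬a ∨ b): {n1, n2, n3, n4, n5}.
States satisfying AG (¬b → AX (¬a ∨ b)): {n4}.
States satisfying EF EF EX ¬a ∧ AG (¬b → AX (¬a ∨ b)): {n4}.
n0 ∉ Sat(EF EF EX ¬a ∧ AG (¬b → AX (¬a ∨ b))).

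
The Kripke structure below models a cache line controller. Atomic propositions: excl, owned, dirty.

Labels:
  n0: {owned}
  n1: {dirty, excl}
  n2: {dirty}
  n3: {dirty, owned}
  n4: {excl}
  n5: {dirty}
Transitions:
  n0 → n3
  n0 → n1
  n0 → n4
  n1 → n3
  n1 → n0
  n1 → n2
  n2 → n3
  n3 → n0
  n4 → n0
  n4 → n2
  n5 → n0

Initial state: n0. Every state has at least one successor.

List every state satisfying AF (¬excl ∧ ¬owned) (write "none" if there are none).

States satisfying ¬excl ∧ ¬owned: {n2, n5}.
States satisfying AF (¬excl ∧ ¬owned): {n2, n5}.

{n2, n5}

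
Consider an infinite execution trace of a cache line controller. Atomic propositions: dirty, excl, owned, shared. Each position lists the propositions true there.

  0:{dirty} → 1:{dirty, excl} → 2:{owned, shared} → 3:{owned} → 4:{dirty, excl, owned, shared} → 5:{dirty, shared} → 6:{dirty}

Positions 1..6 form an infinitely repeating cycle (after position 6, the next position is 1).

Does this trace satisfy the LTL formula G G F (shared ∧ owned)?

Yes

G F (shared ∧ owned) holds at every position 0..6, and those are all positions ever visited, so G G F (shared ∧ owned) holds.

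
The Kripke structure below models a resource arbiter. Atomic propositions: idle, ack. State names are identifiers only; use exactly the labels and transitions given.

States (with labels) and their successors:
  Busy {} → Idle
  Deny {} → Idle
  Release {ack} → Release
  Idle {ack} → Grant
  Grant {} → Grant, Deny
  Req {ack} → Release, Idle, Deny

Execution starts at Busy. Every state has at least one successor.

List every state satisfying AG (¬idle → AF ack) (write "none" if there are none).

{Release}

States satisfying ¬idle → AF ack: {Busy, Deny, Release, Idle, Req}.
States satisfying AG (¬idle → AF ack): {Release}.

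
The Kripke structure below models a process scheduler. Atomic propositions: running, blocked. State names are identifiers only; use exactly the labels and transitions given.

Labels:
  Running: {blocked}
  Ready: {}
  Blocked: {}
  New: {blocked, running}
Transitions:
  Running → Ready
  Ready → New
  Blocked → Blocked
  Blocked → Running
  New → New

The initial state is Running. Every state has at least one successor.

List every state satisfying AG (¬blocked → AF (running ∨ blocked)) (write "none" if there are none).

States satisfying ¬blocked → AF (running ∨ blocked): {Running, Ready, New}.
States satisfying AG (¬blocked → AF (running ∨ blocked)): {Running, Ready, New}.

{Running, Ready, New}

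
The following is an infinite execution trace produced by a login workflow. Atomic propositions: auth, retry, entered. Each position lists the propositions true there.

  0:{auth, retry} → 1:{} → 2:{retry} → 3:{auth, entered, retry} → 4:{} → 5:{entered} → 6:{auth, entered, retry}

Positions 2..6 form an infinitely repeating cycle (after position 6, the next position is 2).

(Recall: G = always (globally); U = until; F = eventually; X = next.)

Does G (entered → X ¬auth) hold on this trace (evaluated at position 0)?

entered → X ¬auth must hold at every position from 0 onward. It fails at position 5, so G (entered → X ¬auth) is false.
Positions where entered holds: 3, 5, 6.
Check X ¬auth at each: 3→ok, 5→fails, 6→ok.

Does not hold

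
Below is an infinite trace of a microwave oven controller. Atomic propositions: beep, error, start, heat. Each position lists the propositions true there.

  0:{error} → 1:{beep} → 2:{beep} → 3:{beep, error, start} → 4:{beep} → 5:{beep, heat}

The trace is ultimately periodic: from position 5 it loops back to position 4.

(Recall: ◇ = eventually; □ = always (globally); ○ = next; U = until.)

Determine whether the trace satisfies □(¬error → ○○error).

No

¬error → ○○error must hold at every position from 0 onward. It fails at position 2, so □(¬error → ○○error) is false.
Positions where ¬error holds: 1, 2, 4, 5.
Check ○○error at each: 1→ok, 2→fails, 4→fails, 5→fails.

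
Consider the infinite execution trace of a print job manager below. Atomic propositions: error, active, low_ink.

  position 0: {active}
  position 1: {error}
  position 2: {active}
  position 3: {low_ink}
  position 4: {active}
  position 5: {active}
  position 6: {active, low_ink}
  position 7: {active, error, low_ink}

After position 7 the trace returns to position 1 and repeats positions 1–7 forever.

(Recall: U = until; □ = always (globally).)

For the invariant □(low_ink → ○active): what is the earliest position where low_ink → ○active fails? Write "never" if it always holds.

Check low_ink → ○active at each position in order: 0 ✓, 1 ✓, 2 ✓, 3 ✓, 4 ✓, 5 ✓, 6 ✓.
At position 7 the labels are {active, error, low_ink} and the next position 1 has {error}, so low_ink → ○active is false there. This is the first violation.

7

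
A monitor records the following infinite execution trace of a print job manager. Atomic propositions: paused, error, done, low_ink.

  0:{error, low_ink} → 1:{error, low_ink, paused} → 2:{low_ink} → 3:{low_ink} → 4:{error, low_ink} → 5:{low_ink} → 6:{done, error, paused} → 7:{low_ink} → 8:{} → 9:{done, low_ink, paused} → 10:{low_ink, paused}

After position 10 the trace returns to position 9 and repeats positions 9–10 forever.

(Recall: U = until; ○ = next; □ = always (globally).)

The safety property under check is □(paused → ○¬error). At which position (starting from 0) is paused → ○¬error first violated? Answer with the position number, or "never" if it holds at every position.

paused → ○¬error holds at every position 0..10, and those are all the positions the trace ever visits, so the invariant □(paused → ○¬error) is never violated.

never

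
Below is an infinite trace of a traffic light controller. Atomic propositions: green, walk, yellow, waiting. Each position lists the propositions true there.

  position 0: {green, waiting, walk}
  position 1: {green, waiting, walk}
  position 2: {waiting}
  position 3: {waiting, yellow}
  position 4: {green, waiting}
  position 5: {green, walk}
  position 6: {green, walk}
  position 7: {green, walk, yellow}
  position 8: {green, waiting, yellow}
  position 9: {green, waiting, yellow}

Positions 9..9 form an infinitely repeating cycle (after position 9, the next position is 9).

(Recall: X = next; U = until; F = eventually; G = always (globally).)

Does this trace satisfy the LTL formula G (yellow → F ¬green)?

No

yellow → F ¬green must hold at every position from 0 onward. It fails at position 7, so G (yellow → F ¬green) is false.
Positions where yellow holds: 3, 7, 8, 9.
Check F ¬green at each: 3→ok, 7→fails, 8→fails, 9→fails.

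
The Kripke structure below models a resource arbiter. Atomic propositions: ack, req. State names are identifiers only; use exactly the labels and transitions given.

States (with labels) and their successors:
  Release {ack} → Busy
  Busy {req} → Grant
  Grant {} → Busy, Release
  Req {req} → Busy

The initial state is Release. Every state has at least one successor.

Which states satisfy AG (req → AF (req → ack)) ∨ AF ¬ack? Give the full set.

States satisfying req → AF (req → ack): {Release, Busy, Grant, Req}.
States satisfying AG (req → AF (req → ack)): {Release, Busy, Grant, Req}.
States satisfying ¬ack: {Busy, Grant, Req}.
States satisfying AF ¬ack: {Release, Busy, Grant, Req}.
States satisfying AG (req → AF (req → ack)) ∨ AF ¬ack: {Release, Busy, Grant, Req}.

{Release, Busy, Grant, Req}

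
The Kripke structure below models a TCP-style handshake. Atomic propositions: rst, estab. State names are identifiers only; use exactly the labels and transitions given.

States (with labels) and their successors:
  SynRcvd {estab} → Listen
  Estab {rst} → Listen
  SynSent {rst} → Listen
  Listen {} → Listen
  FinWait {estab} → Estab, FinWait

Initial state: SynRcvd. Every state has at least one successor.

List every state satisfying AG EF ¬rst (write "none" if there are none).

States satisfying EF ¬rst: {SynRcvd, Estab, SynSent, Listen, FinWait}.
States satisfying AG EF ¬rst: {SynRcvd, Estab, SynSent, Listen, FinWait}.

{SynRcvd, Estab, SynSent, Listen, FinWait}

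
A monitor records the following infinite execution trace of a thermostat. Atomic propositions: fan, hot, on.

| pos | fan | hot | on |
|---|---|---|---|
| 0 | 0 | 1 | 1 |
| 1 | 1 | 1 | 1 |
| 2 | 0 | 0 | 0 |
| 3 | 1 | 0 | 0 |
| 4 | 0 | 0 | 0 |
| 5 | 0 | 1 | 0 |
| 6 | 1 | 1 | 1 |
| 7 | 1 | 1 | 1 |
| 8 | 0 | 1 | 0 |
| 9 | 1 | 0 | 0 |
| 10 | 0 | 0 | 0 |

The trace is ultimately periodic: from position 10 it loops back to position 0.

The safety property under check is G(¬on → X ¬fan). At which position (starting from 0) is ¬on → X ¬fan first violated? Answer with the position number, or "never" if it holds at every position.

2

Check ¬on → X ¬fan at each position in order: 0 ✓, 1 ✓.
At position 2 the labels are {} and the next position 3 has {fan}, so ¬on → X ¬fan is false there. This is the first violation.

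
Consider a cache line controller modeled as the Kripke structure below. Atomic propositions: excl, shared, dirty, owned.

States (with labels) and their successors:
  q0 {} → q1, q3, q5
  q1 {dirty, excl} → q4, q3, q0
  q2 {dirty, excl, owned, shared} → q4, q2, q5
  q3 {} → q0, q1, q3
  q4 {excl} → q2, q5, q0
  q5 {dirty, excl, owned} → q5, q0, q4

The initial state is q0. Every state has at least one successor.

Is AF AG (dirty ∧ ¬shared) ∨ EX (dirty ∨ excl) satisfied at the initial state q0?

Holds

States satisfying AG (dirty ∧ ¬shared): ∅.
States satisfying AF AG (dirty ∧ ¬shared): ∅.
States satisfying dirty ∨ excl: {q1, q2, q4, q5}.
States satisfying EX (dirty ∨ excl): {q0, q1, q2, q3, q4, q5}.
States satisfying AF AG (dirty ∧ ¬shared) ∨ EX (dirty ∨ excl): {q0, q1, q2, q3, q4, q5}.
q0 ∈ Sat(AF AG (dirty ∧ ¬shared) ∨ EX (dirty ∨ excl)).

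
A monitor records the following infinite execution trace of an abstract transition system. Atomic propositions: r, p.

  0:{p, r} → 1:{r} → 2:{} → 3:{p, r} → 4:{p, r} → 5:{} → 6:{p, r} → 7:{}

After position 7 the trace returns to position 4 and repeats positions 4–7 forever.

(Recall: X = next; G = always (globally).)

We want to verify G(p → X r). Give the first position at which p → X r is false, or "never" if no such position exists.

Check p → X r at each position in order: 0 ✓, 1 ✓, 2 ✓, 3 ✓.
At position 4 the labels are {p, r} and the next position 5 has {}, so p → X r is false there. This is the first violation.

4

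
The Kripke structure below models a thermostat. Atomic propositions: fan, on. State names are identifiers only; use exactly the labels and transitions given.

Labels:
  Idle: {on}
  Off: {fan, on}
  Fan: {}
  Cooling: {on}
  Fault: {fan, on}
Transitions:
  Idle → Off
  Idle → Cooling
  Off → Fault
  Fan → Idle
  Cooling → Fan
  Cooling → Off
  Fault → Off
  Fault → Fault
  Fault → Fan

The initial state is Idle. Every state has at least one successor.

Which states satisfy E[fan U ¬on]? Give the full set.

States satisfying fan: {Off, Fault}.
States satisfying ¬on: {Fan}.
States satisfying E[fan U ¬on]: {Off, Fan, Fault}.

{Off, Fan, Fault}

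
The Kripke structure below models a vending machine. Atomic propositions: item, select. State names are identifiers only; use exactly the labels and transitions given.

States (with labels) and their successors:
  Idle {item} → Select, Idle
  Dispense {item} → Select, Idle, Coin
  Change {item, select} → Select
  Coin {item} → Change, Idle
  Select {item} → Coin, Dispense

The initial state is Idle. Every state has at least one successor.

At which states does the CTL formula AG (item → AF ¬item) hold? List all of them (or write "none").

none

States satisfying item → AF ¬item: ∅.
States satisfying AG (item → AF ¬item): ∅.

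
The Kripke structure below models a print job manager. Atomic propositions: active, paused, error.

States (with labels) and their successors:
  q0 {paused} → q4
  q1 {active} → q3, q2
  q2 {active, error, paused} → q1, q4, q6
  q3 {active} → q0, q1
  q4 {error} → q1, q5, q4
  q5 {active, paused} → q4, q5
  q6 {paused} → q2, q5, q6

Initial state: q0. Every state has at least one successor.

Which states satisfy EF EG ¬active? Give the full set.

States satisfying EG ¬active: {q0, q4, q6}.
States satisfying EF EG ¬active: {q0, q1, q2, q3, q4, q5, q6}.

{q0, q1, q2, q3, q4, q5, q6}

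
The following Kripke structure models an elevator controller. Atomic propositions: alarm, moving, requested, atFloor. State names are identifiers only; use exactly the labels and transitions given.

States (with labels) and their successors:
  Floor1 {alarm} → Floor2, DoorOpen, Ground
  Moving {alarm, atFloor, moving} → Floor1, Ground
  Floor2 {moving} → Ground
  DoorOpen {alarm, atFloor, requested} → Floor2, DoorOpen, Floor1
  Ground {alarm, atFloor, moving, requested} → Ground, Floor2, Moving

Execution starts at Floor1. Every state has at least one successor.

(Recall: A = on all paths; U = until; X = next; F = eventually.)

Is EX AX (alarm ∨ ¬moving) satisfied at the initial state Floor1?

States satisfying AX (alarm ∨ ¬moving): {Moving, Floor2}.
States satisfying EX AX (alarm ∨ ¬moving): {Floor1, DoorOpen, Ground}.
Floor1 ∈ Sat(EX AX (alarm ∨ ¬moving)).

Holds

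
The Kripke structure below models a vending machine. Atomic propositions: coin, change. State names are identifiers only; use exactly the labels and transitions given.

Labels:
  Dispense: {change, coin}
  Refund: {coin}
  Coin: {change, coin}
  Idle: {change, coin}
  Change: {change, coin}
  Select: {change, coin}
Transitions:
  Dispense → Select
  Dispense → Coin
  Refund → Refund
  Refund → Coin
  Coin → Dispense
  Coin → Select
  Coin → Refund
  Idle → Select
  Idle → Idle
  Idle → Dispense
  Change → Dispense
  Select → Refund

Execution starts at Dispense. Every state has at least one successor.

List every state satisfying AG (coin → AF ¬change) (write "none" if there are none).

States satisfying coin → AF ¬change: {Refund, Select}.
States satisfying AG (coin → AF ¬change): ∅.

none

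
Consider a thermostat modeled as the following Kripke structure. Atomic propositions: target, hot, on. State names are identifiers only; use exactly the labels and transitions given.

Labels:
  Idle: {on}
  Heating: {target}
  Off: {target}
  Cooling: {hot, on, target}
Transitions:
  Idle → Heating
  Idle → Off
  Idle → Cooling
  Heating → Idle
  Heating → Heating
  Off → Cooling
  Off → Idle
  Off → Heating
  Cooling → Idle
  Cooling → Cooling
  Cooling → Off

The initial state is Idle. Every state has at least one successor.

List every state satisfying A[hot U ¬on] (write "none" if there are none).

{Heating, Off}

States satisfying hot: {Cooling}.
States satisfying ¬on: {Heating, Off}.
States satisfying A[hot U ¬on]: {Heating, Off}.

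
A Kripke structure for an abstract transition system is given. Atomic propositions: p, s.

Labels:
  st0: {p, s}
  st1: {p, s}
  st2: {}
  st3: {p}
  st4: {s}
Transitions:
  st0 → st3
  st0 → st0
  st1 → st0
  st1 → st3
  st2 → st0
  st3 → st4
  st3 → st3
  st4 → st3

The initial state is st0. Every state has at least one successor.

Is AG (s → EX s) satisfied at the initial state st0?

Violated

States satisfying s → EX s: {st0, st1, st2, st3}.
States satisfying AG (s → EX s): ∅.
st4 is reachable from st0 and violates s → EX s, so AG fails at st0.
st0 ∉ Sat(AG (s → EX s)).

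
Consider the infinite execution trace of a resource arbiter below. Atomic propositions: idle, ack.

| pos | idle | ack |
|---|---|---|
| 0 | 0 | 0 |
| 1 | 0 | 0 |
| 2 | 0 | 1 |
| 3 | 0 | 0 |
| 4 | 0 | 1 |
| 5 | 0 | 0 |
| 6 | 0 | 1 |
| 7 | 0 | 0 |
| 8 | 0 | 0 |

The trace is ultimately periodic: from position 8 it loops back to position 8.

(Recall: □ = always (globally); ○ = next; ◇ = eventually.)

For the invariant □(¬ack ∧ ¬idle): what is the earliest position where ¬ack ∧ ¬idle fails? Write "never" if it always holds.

Check ¬ack ∧ ¬idle at each position in order: 0 ✓, 1 ✓.
At position 2 the labels are {ack}, so ¬ack ∧ ¬idle is false there. This is the first violation.

2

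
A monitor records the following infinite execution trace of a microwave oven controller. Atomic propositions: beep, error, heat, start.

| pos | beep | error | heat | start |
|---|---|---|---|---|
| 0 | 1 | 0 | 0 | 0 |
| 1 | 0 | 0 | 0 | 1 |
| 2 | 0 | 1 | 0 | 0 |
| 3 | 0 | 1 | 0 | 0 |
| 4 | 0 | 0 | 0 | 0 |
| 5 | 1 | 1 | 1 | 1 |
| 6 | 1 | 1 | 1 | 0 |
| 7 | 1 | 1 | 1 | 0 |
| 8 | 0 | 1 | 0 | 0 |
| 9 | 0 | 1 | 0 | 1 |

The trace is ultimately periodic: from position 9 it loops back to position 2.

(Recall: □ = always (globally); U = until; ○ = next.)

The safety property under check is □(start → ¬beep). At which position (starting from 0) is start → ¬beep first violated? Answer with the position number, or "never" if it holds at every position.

Check start → ¬beep at each position in order: 0 ✓, 1 ✓, 2 ✓, 3 ✓, 4 ✓.
At position 5 the labels are {beep, error, heat, start}, so start → ¬beep is false there. This is the first violation.

5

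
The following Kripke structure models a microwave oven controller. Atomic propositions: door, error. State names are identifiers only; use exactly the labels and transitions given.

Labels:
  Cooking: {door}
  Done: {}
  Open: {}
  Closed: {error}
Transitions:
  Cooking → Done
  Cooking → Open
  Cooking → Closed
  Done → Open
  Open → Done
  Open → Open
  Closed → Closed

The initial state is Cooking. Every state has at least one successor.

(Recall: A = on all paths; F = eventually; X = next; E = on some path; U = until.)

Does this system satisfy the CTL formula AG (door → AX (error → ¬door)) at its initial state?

States satisfying door → AX (error → ¬door): {Cooking, Done, Open, Closed}.
States satisfying AG (door → AX (error → ¬door)): {Cooking, Done, Open, Closed}.
Every state reachable from Cooking satisfies door → AX (error → ¬door).
Cooking ∈ Sat(AG (door → AX (error → ¬door))).

Yes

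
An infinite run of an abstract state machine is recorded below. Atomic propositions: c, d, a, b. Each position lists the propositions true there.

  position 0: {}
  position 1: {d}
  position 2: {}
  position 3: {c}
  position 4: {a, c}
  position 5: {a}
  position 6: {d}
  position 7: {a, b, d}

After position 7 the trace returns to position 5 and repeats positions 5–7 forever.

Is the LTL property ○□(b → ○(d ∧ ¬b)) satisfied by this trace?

Does not hold

The position after 0 is 1; □(b → ○(d ∧ ¬b)) is false there.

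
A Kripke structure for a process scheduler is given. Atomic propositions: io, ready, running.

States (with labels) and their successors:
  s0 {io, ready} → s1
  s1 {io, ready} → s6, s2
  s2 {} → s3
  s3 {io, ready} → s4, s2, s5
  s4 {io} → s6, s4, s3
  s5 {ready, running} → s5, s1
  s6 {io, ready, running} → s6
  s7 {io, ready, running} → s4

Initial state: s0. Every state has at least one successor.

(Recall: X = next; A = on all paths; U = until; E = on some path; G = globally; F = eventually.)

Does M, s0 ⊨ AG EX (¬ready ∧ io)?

States satisfying EX (¬ready ∧ io): {s3, s4, s7}.
States satisfying AG EX (¬ready ∧ io): ∅.
s0 is reachable from s0 and violates EX (¬ready ∧ io), so AG fails at s0.
s0 ∉ Sat(AG EX (¬ready ∧ io)).

No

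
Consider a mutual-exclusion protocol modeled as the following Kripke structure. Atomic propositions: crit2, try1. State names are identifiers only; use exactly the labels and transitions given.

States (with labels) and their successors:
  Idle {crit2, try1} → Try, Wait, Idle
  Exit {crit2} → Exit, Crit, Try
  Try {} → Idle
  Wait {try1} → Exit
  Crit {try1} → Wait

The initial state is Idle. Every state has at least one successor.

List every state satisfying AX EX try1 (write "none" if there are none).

{Exit, Try, Wait}

States satisfying EX try1: {Idle, Exit, Try, Crit}.
States satisfying AX EX try1: {Exit, Try, Wait}.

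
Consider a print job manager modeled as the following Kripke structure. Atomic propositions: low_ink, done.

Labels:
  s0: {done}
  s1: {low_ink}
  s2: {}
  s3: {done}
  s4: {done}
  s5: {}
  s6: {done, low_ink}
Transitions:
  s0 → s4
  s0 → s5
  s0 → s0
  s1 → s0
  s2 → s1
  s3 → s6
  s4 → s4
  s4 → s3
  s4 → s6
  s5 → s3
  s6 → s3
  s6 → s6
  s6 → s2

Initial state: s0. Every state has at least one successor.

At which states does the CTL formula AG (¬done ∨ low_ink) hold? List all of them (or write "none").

none

States satisfying ¬done ∨ low_ink: {s1, s2, s5, s6}.
States satisfying AG (¬done ∨ low_ink): ∅.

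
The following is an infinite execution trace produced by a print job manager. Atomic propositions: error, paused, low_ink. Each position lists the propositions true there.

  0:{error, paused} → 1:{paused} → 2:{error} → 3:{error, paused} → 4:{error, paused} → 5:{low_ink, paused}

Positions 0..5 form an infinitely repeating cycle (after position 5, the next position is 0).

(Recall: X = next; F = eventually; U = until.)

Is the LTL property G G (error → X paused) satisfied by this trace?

Holds

G (error → X paused) holds at every position 0..5, and those are all positions ever visited, so G G (error → X paused) holds.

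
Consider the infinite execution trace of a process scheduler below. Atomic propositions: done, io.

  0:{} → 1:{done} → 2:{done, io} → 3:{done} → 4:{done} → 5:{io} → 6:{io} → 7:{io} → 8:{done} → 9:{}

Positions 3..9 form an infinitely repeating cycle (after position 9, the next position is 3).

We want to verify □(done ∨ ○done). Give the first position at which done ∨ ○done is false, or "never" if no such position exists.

Check done ∨ ○done at each position in order: 0 ✓, 1 ✓, 2 ✓, 3 ✓, 4 ✓.
At position 5 the labels are {io} and the next position 6 has {io}, so done ∨ ○done is false there. This is the first violation.

5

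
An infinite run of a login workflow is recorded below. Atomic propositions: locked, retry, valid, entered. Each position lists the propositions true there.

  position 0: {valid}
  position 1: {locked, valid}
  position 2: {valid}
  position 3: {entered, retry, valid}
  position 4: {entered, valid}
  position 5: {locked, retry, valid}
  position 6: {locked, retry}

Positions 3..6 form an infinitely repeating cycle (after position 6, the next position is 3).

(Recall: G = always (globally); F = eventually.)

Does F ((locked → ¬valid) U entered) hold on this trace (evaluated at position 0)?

(locked → ¬valid) U entered holds at position 2, which is reachable from 0, so F ((locked → ¬valid) U entered) holds.

Satisfied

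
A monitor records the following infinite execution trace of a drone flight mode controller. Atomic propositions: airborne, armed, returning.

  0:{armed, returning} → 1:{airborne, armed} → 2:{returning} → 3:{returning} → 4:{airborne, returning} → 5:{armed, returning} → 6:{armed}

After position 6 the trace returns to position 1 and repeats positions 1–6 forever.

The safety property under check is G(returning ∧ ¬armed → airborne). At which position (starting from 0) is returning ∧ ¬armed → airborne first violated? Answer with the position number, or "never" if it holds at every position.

2

Check returning ∧ ¬armed → airborne at each position in order: 0 ✓, 1 ✓.
At position 2 the labels are {returning}, so returning ∧ ¬armed → airborne is false there. This is the first violation.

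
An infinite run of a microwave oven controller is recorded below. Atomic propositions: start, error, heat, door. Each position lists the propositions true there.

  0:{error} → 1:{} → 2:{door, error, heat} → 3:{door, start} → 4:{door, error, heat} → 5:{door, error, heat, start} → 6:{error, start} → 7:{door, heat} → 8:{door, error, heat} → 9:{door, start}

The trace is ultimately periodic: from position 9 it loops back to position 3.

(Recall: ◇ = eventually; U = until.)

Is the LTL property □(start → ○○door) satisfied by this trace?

Satisfied

start → ○○door holds at every position 0..9, and those are all positions ever visited, so □(start → ○○door) holds.
Positions where start holds: 3, 5, 6, 9.
Check ○○door at each: 3→ok, 5→ok, 6→ok, 9→ok.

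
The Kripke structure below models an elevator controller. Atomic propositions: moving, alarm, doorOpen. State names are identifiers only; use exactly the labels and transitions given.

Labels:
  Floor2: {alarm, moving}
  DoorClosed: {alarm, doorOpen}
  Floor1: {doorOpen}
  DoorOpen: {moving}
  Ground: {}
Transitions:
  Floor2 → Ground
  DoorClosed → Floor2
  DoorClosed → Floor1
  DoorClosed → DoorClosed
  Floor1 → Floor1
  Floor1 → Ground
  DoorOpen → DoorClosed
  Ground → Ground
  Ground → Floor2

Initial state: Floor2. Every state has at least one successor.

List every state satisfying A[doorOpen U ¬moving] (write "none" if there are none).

{DoorClosed, Floor1, Ground}

States satisfying doorOpen: {DoorClosed, Floor1}.
States satisfying ¬moving: {DoorClosed, Floor1, Ground}.
States satisfying A[doorOpen U ¬moving]: {DoorClosed, Floor1, Ground}.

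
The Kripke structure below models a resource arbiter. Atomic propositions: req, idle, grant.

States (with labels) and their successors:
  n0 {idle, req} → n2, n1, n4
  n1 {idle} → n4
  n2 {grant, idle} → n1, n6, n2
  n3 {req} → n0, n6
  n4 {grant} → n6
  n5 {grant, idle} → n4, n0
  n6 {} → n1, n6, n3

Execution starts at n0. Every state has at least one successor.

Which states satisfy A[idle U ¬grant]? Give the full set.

States satisfying idle: {n0, n1, n2, n5}.
States satisfying ¬grant: {n0, n1, n3, n6}.
States satisfying A[idle U ¬grant]: {n0, n1, n3, n6}.

{n0, n1, n3, n6}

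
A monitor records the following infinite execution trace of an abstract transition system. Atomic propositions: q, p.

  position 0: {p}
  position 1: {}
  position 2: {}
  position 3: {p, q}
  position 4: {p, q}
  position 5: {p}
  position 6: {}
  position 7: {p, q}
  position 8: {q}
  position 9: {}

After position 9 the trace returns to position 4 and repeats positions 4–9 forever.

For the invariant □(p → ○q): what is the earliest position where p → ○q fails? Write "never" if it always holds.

At position 0 the labels are {p} and the next position 1 has {}, so p → ○q is false there. This is the first violation.

0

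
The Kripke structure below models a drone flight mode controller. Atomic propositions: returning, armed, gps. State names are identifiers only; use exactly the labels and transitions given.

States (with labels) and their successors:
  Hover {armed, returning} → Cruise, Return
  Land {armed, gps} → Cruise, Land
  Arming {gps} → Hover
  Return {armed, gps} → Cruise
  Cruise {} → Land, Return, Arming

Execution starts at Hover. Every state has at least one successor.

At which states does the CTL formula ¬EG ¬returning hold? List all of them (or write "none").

States satisfying ¬returning: {Land, Arming, Return, Cruise}.
States satisfying EG ¬returning: {Land, Return, Cruise}.
States satisfying ¬EG ¬returning: {Hover, Arming}.

{Hover, Arming}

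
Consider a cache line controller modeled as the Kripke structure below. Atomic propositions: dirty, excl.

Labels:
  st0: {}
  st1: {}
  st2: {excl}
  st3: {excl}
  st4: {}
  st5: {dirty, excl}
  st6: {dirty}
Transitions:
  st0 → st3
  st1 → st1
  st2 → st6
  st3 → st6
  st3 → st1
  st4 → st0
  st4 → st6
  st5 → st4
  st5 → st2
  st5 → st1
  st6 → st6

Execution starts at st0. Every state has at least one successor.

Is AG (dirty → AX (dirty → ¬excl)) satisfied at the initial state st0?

Satisfied

States satisfying dirty → AX (dirty → ¬excl): {st0, st1, st2, st3, st4, st5, st6}.
States satisfying AG (dirty → AX (dirty → ¬excl)): {st0, st1, st2, st3, st4, st5, st6}.
Every state reachable from st0 satisfies dirty → AX (dirty → ¬excl).
st0 ∈ Sat(AG (dirty → AX (dirty → ¬excl))).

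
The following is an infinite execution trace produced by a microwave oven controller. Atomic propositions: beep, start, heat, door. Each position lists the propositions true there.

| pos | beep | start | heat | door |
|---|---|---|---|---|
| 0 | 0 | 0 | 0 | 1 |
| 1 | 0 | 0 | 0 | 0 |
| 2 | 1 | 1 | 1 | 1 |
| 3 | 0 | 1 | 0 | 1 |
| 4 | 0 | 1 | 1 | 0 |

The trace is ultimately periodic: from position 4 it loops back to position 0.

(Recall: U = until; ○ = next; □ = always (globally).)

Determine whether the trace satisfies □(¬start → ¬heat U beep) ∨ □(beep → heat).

Satisfied

¬start → ¬heat U beep holds at every position 0..4, and those are all positions ever visited, so □(¬start → ¬heat U beep) holds.
Positions where ¬start holds: 0, 1.
Check ¬heat U beep at each: 0→ok, 1→ok.
beep → heat holds at every position 0..4, and those are all positions ever visited, so □(beep → heat) holds.
Positions where beep holds: 2.
Check heat at each: 2→ok.
At position 0: □(¬start → ¬heat U beep) is true; □(beep → heat) is true; so □(¬start → ¬heat U beep) ∨ □(beep → heat) is true.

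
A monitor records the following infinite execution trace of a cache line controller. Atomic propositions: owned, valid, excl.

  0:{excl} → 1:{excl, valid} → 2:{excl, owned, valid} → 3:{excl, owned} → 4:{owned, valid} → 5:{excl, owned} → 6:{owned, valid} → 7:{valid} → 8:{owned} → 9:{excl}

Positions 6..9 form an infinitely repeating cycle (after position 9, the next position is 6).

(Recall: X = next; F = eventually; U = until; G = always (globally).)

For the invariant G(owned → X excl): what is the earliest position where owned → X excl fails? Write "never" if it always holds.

3

Check owned → X excl at each position in order: 0 ✓, 1 ✓, 2 ✓.
At position 3 the labels are {excl, owned} and the next position 4 has {owned, valid}, so owned → X excl is false there. This is the first violation.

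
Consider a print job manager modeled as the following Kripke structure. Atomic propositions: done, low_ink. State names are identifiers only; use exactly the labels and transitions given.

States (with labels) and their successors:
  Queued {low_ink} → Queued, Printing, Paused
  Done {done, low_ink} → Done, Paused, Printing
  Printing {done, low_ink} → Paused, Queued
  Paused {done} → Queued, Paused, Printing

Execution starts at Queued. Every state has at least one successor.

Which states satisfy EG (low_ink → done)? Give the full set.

{Done, Printing, Paused}

States satisfying low_ink → done: {Done, Printing, Paused}.
States satisfying EG (low_ink → done): {Done, Printing, Paused}.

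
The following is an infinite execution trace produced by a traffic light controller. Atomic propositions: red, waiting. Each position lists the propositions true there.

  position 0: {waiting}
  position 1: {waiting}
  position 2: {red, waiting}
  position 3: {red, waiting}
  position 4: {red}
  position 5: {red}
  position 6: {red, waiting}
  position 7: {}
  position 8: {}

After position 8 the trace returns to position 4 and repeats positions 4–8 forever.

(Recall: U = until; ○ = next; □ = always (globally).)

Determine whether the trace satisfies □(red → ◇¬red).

red → ◇¬red holds at every position 0..8, and those are all positions ever visited, so □(red → ◇¬red) holds.
Positions where red holds: 2, 3, 4, 5, 6.
Check ◇¬red at each: 2→ok, 3→ok, 4→ok, 5→ok, 6→ok.

Holds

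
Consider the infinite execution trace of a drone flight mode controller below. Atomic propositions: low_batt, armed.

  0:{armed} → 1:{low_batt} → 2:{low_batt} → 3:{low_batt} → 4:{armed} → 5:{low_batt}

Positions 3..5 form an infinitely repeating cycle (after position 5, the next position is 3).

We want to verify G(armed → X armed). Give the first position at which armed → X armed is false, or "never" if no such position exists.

At position 0 the labels are {armed} and the next position 1 has {low_batt}, so armed → X armed is false there. This is the first violation.

0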